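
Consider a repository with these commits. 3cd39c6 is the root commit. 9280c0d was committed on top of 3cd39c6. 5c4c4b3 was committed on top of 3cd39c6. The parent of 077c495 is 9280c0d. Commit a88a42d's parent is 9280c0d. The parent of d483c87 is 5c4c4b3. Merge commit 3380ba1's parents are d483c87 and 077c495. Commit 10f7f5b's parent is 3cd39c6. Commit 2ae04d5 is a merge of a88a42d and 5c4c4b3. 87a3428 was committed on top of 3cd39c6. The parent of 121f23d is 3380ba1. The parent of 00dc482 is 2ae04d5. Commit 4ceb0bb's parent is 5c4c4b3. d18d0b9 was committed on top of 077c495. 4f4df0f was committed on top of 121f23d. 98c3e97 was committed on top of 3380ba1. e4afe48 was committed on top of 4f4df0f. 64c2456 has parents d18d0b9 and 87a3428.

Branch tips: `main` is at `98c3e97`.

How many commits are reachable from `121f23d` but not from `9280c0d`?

5

Reachable from 121f23d: {077c495, 121f23d, 3380ba1, 3cd39c6, 5c4c4b3, 9280c0d, d483c87}.
Reachable from 9280c0d: {3cd39c6, 9280c0d}.
In 121f23d's history but not 9280c0d's: {077c495, 121f23d, 3380ba1, 5c4c4b3, d483c87} — 5 commits.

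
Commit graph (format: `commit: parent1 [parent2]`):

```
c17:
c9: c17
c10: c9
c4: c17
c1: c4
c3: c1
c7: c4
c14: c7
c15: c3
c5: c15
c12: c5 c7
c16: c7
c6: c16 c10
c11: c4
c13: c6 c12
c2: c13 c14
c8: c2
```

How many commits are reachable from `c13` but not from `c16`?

Reachable from c13: {c1, c10, c12, c13, c15, c16, c17, c3, c4, c5, c6, c7, c9}.
Reachable from c16: {c16, c17, c4, c7}.
In c13's history but not c16's: {c1, c10, c12, c13, c15, c3, c5, c6, c9} — 9 commits.

9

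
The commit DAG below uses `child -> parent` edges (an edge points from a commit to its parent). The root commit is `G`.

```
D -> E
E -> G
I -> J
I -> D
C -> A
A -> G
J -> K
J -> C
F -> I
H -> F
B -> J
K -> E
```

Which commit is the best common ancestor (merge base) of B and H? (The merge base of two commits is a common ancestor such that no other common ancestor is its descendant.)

J

Ancestors of B: {A, B, C, E, G, J, K}.
Ancestors of H: {A, C, D, E, F, G, H, I, J, K}.
Common ancestors: {A, C, E, G, J, K}.
Among these, J is not an ancestor of any other common ancestor — it is the merge base.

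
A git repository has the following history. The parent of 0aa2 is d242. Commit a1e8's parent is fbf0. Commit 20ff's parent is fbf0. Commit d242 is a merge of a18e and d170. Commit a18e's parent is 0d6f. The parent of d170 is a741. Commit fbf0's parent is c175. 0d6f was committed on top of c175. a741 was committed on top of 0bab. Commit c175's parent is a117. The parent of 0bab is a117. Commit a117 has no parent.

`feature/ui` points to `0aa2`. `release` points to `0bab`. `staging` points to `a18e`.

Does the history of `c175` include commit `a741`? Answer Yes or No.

Ancestors of c175: {a117, c175}.
a741 is not in that set, so it is not an ancestor of c175.

No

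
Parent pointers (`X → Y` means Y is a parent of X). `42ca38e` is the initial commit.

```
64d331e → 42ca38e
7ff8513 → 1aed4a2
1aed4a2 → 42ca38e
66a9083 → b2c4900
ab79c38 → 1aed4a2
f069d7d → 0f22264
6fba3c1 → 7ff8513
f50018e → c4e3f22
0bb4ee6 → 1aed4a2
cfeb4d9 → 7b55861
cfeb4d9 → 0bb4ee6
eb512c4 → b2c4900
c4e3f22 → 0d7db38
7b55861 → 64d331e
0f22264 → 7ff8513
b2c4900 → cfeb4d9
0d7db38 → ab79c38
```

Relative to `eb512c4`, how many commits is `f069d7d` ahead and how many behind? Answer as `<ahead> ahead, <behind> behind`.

Reachable from f069d7d: {0f22264, 1aed4a2, 42ca38e, 7ff8513, f069d7d}.
Reachable from eb512c4: {0bb4ee6, 1aed4a2, 42ca38e, 64d331e, 7b55861, b2c4900, cfeb4d9, eb512c4}.
Only in f069d7d's history (ahead): {0f22264, 7ff8513, f069d7d} — 3.
Only in eb512c4's history (behind): {0bb4ee6, 64d331e, 7b55861, b2c4900, cfeb4d9, eb512c4} — 6.

3 ahead, 6 behind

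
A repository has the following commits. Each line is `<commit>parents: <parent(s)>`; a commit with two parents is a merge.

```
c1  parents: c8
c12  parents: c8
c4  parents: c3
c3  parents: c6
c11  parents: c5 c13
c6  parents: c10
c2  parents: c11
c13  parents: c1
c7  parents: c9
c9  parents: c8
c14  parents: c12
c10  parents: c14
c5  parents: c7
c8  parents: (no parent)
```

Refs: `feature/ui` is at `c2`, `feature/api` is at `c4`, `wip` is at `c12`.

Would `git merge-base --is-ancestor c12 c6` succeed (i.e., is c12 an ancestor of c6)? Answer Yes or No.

Ancestors of c6 (commits reachable by following parents): {c10, c12, c14, c6, c8}.
c12 is in that set, so it is an ancestor of c6.

Yes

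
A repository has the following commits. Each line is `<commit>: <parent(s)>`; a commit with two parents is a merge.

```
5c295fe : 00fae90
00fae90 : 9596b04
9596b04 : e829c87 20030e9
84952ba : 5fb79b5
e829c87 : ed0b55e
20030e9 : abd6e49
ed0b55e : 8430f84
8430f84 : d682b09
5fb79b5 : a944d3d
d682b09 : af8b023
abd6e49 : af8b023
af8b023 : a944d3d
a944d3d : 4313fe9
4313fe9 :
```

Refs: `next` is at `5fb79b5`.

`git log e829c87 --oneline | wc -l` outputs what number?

7

Walking parent pointers from e829c87: reachable set = {4313fe9, 8430f84, a944d3d, af8b023, d682b09, e829c87, ed0b55e}.
That is 7 commits.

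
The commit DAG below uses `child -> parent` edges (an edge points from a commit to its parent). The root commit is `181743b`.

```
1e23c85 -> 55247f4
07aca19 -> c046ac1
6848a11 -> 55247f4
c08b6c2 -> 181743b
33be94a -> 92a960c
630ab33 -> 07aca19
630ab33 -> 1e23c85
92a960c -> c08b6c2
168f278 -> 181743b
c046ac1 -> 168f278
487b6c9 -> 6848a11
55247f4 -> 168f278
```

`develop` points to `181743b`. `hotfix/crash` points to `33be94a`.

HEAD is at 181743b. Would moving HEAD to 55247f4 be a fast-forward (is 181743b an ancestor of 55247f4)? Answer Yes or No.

Yes

A fast-forward from 181743b to 55247f4 is possible iff 181743b is an ancestor of 55247f4.
Ancestors of 55247f4: {168f278, 181743b, 55247f4}.
181743b is among them, so fast-forward is possible.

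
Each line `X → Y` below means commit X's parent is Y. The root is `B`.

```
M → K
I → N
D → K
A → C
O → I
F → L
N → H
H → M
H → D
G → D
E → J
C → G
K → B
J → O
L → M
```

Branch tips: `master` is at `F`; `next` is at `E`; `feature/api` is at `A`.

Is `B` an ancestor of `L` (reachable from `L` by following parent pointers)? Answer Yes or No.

Yes

Ancestors of L (commits reachable by following parents): {B, K, L, M}.
B is in that set, so it is an ancestor of L.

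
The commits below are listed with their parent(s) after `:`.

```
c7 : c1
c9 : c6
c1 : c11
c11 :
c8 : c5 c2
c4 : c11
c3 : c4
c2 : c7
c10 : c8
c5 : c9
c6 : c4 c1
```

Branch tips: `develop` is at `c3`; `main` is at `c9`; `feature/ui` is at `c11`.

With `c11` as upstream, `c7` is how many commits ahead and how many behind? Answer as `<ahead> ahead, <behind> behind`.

2 ahead, 0 behind

Reachable from c7: {c1, c11, c7}.
Reachable from c11: {c11}.
Only in c7's history (ahead): {c1, c7} — 2.
Only in c11's history (behind): {} — 0.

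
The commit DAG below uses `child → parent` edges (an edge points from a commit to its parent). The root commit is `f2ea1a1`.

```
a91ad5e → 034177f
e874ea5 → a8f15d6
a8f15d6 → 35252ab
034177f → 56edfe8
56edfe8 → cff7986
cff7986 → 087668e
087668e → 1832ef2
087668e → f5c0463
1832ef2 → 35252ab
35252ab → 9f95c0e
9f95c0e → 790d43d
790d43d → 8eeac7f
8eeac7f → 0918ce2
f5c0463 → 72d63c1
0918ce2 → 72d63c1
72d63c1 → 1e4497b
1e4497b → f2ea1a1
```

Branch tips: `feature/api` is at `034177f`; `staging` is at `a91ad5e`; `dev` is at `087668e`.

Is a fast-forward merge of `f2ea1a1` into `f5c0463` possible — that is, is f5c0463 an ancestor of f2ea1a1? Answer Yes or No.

No

A fast-forward from f5c0463 to f2ea1a1 is possible iff f5c0463 is an ancestor of f2ea1a1.
Ancestors of f2ea1a1: {f2ea1a1}.
f5c0463 is not among them, so fast-forward is not possible.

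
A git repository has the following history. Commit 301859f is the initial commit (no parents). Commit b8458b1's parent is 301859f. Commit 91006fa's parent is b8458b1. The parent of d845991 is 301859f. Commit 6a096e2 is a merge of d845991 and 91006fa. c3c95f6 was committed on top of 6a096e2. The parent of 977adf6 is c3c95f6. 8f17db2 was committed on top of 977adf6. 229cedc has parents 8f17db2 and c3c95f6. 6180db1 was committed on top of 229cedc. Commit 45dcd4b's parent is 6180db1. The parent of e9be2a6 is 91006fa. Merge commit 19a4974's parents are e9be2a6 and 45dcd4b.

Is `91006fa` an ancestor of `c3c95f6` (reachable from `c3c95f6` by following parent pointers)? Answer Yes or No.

Yes

Ancestors of c3c95f6 (commits reachable by following parents): {301859f, 6a096e2, 91006fa, b8458b1, c3c95f6, d845991}.
91006fa is in that set, so it is an ancestor of c3c95f6.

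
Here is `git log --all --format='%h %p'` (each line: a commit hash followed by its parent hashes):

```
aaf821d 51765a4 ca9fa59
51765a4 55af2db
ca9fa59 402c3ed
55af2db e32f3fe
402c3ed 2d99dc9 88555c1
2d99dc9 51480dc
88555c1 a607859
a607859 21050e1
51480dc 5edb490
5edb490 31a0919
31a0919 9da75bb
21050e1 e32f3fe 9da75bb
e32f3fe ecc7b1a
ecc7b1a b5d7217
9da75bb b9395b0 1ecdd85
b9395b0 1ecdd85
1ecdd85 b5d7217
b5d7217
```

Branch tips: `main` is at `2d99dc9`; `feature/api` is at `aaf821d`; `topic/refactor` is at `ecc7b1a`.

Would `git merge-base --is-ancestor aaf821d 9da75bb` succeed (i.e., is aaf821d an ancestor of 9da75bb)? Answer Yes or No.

Ancestors of 9da75bb: {1ecdd85, 9da75bb, b5d7217, b9395b0}.
aaf821d is not in that set, so it is not an ancestor of 9da75bb.

No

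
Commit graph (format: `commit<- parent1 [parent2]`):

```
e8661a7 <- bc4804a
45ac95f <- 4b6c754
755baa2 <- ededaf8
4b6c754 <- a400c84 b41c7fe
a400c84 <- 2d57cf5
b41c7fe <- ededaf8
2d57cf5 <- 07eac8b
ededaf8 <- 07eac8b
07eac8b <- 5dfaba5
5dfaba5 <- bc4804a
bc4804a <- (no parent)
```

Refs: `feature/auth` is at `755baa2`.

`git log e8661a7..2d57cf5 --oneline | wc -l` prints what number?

3

Reachable from 2d57cf5: {07eac8b, 2d57cf5, 5dfaba5, bc4804a}.
Reachable from e8661a7: {bc4804a, e8661a7}.
In 2d57cf5's history but not e8661a7's: {07eac8b, 2d57cf5, 5dfaba5} — 3 commits.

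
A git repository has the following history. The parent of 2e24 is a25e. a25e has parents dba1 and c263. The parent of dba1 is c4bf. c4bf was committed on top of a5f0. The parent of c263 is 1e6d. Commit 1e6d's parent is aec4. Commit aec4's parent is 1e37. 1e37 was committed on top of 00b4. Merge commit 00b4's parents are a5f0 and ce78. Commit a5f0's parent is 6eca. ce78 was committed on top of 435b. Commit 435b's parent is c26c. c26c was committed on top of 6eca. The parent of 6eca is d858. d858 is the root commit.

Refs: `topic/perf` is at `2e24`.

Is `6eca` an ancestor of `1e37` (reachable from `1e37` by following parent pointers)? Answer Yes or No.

Ancestors of 1e37 (commits reachable by following parents): {00b4, 1e37, 435b, 6eca, a5f0, c26c, ce78, d858}.
6eca is in that set, so it is an ancestor of 1e37.

Yes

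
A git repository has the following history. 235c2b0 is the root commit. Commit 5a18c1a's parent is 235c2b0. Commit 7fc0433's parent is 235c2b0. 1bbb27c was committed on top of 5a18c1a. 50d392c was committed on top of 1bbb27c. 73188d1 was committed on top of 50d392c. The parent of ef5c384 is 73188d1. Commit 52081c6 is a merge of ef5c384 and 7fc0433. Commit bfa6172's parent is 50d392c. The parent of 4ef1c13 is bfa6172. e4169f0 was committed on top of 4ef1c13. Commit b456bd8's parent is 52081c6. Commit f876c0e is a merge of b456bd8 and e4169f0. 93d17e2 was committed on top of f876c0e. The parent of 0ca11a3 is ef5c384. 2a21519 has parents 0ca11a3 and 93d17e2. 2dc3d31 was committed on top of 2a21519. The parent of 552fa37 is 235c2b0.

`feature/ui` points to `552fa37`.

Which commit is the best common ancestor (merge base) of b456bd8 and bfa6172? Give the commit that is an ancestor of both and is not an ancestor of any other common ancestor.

50d392c

Ancestors of b456bd8: {1bbb27c, 235c2b0, 50d392c, 52081c6, 5a18c1a, 73188d1, 7fc0433, b456bd8, ef5c384}.
Ancestors of bfa6172: {1bbb27c, 235c2b0, 50d392c, 5a18c1a, bfa6172}.
Common ancestors: {1bbb27c, 235c2b0, 50d392c, 5a18c1a}.
Among these, 50d392c is not an ancestor of any other common ancestor — it is the merge base.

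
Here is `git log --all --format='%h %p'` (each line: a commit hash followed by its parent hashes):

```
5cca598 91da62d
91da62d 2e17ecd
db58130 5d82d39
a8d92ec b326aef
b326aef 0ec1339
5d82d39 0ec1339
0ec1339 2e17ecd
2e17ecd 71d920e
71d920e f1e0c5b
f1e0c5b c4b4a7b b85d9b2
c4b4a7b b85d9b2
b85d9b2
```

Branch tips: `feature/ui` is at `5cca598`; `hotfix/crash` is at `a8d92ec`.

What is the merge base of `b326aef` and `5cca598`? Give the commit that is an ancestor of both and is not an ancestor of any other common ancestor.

2e17ecd

Ancestors of b326aef: {0ec1339, 2e17ecd, 71d920e, b326aef, b85d9b2, c4b4a7b, f1e0c5b}.
Ancestors of 5cca598: {2e17ecd, 5cca598, 71d920e, 91da62d, b85d9b2, c4b4a7b, f1e0c5b}.
Common ancestors: {2e17ecd, 71d920e, b85d9b2, c4b4a7b, f1e0c5b}.
Among these, 2e17ecd is not an ancestor of any other common ancestor — it is the merge base.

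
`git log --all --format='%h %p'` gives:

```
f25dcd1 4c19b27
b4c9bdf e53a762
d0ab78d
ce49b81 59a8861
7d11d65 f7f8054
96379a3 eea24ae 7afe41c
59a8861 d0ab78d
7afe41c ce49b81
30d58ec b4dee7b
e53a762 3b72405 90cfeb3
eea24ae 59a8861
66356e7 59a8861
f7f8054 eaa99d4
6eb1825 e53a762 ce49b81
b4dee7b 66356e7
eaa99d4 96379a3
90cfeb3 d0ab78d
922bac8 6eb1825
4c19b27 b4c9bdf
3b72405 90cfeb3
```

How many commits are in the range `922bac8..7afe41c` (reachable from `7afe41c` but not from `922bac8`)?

1

Reachable from 7afe41c: {59a8861, 7afe41c, ce49b81, d0ab78d}.
Reachable from 922bac8: {3b72405, 59a8861, 6eb1825, 90cfeb3, 922bac8, ce49b81, d0ab78d, e53a762}.
In 7afe41c's history but not 922bac8's: {7afe41c} — 1 commit.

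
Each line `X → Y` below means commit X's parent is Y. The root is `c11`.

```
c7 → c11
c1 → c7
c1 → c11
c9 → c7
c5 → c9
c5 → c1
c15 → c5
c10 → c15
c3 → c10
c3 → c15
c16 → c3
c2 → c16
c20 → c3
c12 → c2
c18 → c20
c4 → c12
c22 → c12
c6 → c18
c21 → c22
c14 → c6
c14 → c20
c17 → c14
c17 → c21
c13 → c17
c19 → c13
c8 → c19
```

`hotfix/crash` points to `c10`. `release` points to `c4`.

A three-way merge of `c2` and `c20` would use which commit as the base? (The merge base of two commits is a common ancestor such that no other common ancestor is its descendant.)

c3

Ancestors of c2: {c1, c10, c11, c15, c16, c2, c3, c5, c7, c9}.
Ancestors of c20: {c1, c10, c11, c15, c20, c3, c5, c7, c9}.
Common ancestors: {c1, c10, c11, c15, c3, c5, c7, c9}.
Among these, c3 is not an ancestor of any other common ancestor — it is the merge base.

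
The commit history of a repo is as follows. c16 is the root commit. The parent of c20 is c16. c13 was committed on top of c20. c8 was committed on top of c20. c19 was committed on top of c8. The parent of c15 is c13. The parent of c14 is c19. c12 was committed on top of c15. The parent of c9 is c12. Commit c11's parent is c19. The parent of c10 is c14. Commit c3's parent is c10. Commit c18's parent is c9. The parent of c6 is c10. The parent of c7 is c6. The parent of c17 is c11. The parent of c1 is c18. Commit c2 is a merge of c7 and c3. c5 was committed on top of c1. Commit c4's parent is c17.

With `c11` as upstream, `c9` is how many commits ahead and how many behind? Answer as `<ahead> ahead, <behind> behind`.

Reachable from c9: {c12, c13, c15, c16, c20, c9}.
Reachable from c11: {c11, c16, c19, c20, c8}.
Only in c9's history (ahead): {c12, c13, c15, c9} — 4.
Only in c11's history (behind): {c11, c19, c8} — 3.

4 ahead, 3 behind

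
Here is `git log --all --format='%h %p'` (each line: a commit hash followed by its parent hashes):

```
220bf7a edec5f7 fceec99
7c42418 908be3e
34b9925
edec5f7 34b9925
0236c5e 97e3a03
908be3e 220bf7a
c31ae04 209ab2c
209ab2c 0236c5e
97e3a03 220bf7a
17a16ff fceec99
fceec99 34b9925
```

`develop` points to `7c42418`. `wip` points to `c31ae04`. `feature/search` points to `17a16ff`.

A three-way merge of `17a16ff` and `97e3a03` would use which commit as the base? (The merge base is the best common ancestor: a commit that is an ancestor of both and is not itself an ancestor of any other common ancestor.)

Ancestors of 17a16ff: {17a16ff, 34b9925, fceec99}.
Ancestors of 97e3a03: {220bf7a, 34b9925, 97e3a03, edec5f7, fceec99}.
Common ancestors: {34b9925, fceec99}.
Among these, fceec99 is not an ancestor of any other common ancestor — it is the merge base.

fceec99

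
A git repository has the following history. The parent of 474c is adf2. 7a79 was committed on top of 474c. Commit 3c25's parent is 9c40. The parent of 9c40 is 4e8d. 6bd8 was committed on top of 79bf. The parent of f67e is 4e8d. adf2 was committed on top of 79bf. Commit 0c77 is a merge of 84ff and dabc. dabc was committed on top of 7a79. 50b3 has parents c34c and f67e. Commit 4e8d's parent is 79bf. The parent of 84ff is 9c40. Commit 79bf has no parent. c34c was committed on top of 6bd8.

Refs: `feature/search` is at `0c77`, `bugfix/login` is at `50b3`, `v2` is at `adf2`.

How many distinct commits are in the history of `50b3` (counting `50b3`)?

Walking parent pointers from 50b3: reachable set = {4e8d, 50b3, 6bd8, 79bf, c34c, f67e}.
That is 6 commits.

6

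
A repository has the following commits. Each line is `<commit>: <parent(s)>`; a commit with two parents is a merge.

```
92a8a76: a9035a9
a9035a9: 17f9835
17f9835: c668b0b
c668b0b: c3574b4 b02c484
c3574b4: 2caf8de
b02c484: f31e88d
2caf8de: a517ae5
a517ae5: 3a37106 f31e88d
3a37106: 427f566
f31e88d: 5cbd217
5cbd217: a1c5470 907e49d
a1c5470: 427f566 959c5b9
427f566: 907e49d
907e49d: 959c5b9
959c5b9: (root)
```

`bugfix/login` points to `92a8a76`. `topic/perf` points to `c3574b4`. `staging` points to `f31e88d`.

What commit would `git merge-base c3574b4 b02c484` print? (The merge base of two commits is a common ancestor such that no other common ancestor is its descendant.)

f31e88d

Ancestors of c3574b4: {2caf8de, 3a37106, 427f566, 5cbd217, 907e49d, 959c5b9, a1c5470, a517ae5, c3574b4, f31e88d}.
Ancestors of b02c484: {427f566, 5cbd217, 907e49d, 959c5b9, a1c5470, b02c484, f31e88d}.
Common ancestors: {427f566, 5cbd217, 907e49d, 959c5b9, a1c5470, f31e88d}.
Among these, f31e88d is not an ancestor of any other common ancestor — it is the merge base.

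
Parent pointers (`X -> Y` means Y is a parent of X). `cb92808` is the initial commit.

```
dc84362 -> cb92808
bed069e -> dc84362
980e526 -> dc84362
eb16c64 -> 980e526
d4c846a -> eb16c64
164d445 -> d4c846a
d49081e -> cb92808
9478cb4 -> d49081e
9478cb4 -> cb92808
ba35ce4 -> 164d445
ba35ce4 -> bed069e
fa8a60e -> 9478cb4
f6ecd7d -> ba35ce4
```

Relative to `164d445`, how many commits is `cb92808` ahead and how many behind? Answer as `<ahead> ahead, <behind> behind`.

0 ahead, 5 behind

Reachable from cb92808: {cb92808}.
Reachable from 164d445: {164d445, 980e526, cb92808, d4c846a, dc84362, eb16c64}.
Only in cb92808's history (ahead): {} — 0.
Only in 164d445's history (behind): {164d445, 980e526, d4c846a, dc84362, eb16c64} — 5.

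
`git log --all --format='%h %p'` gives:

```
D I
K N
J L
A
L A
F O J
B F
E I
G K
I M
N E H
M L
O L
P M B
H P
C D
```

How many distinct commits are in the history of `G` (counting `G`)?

14

Walking parent pointers from G: reachable set = {A, B, E, F, G, H, I, J, K, L, M, N, O, P}.
That is 14 commits.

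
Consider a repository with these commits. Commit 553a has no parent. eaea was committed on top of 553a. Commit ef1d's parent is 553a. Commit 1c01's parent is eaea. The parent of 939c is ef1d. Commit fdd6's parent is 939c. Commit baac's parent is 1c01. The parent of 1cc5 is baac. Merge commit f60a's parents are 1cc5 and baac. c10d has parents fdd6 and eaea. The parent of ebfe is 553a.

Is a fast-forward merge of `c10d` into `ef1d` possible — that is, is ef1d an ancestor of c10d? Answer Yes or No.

A fast-forward from ef1d to c10d is possible iff ef1d is an ancestor of c10d.
Ancestors of c10d: {553a, 939c, c10d, eaea, ef1d, fdd6}.
ef1d is among them, so fast-forward is possible.

Yes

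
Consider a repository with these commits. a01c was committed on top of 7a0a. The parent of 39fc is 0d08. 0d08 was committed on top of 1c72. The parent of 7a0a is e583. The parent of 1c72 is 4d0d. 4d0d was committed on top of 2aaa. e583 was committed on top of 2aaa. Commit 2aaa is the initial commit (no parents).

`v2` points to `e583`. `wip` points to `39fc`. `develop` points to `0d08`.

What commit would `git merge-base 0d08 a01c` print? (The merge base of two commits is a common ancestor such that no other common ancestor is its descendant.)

Ancestors of 0d08: {0d08, 1c72, 2aaa, 4d0d}.
Ancestors of a01c: {2aaa, 7a0a, a01c, e583}.
Common ancestors: {2aaa}.
The only common ancestor is 2aaa, so it is the merge base.

2aaa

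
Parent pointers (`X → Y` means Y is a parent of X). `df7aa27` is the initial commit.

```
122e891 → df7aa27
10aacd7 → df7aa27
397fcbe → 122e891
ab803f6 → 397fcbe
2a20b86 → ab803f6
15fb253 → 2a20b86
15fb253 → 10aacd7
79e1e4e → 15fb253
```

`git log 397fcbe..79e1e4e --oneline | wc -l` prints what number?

5

Reachable from 79e1e4e: {10aacd7, 122e891, 15fb253, 2a20b86, 397fcbe, 79e1e4e, ab803f6, df7aa27}.
Reachable from 397fcbe: {122e891, 397fcbe, df7aa27}.
In 79e1e4e's history but not 397fcbe's: {10aacd7, 15fb253, 2a20b86, 79e1e4e, ab803f6} — 5 commits.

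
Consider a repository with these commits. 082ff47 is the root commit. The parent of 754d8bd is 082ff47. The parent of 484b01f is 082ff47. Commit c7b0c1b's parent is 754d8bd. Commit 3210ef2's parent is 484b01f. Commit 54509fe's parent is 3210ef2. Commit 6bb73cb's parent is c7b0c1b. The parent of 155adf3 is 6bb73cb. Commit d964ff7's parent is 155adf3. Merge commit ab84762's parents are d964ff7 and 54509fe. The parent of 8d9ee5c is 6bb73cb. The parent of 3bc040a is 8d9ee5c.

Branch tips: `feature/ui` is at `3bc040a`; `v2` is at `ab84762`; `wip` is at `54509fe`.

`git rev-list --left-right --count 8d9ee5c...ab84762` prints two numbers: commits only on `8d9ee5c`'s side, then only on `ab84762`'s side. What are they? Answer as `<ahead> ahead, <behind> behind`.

Reachable from 8d9ee5c: {082ff47, 6bb73cb, 754d8bd, 8d9ee5c, c7b0c1b}.
Reachable from ab84762: {082ff47, 155adf3, 3210ef2, 484b01f, 54509fe, 6bb73cb, 754d8bd, ab84762, c7b0c1b, d964ff7}.
Only in 8d9ee5c's history (ahead): {8d9ee5c} — 1.
Only in ab84762's history (behind): {155adf3, 3210ef2, 484b01f, 54509fe, ab84762, d964ff7} — 6.

1 ahead, 6 behind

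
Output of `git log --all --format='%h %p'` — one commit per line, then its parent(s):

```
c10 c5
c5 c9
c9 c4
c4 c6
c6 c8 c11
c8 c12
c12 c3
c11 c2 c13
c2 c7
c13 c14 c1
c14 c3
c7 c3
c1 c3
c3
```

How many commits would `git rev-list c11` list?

7

Walking parent pointers from c11: reachable set = {c1, c11, c13, c14, c2, c3, c7}.
That is 7 commits.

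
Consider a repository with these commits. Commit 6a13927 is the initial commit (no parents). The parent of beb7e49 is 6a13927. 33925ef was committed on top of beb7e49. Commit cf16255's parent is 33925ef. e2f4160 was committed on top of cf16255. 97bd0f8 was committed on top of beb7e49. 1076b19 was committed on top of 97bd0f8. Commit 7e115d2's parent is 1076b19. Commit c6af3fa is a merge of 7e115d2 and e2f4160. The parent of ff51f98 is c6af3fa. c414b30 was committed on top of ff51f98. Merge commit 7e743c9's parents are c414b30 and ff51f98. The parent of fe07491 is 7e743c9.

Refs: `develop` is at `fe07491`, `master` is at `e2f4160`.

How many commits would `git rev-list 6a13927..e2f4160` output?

Reachable from e2f4160: {33925ef, 6a13927, beb7e49, cf16255, e2f4160}.
Reachable from 6a13927: {6a13927}.
In e2f4160's history but not 6a13927's: {33925ef, beb7e49, cf16255, e2f4160} — 4 commits.

4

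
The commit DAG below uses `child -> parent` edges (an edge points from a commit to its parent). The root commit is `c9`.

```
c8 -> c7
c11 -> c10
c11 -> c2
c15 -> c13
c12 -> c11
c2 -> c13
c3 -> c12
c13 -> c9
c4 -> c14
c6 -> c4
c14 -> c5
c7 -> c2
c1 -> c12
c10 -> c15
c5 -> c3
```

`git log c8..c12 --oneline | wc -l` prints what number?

4

Reachable from c12: {c10, c11, c12, c13, c15, c2, c9}.
Reachable from c8: {c13, c2, c7, c8, c9}.
In c12's history but not c8's: {c10, c11, c12, c15} — 4 commits.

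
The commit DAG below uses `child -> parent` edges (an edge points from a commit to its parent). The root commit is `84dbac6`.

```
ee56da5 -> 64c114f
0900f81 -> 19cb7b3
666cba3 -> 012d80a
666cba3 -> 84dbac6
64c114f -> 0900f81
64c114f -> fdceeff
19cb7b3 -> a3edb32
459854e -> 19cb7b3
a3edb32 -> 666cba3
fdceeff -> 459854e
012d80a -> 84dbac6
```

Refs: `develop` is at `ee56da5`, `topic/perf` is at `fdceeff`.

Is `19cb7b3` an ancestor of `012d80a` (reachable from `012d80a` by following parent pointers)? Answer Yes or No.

No

Ancestors of 012d80a: {012d80a, 84dbac6}.
19cb7b3 is not in that set, so it is not an ancestor of 012d80a.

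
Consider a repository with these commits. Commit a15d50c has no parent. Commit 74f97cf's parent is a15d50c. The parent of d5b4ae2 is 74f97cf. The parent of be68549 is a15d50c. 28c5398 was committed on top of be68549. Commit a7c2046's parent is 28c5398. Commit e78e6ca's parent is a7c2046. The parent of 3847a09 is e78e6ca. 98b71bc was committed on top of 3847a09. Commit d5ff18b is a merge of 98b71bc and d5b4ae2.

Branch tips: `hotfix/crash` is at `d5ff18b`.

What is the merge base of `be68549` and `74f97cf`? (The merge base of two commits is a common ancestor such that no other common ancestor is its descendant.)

Ancestors of be68549: {a15d50c, be68549}.
Ancestors of 74f97cf: {74f97cf, a15d50c}.
Common ancestors: {a15d50c}.
The only common ancestor is a15d50c, so it is the merge base.

a15d50c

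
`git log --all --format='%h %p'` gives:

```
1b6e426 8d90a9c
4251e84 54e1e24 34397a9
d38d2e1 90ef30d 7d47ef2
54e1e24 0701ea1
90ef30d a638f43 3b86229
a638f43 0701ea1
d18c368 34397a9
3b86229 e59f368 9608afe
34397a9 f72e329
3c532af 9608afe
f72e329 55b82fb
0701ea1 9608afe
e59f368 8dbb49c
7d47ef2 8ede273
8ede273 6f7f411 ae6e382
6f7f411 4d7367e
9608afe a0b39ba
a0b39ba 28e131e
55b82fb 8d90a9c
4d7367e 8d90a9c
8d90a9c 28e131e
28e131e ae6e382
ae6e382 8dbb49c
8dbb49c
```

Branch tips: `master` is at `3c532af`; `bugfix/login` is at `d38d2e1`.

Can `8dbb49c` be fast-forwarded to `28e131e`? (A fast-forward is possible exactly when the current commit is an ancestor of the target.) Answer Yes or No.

Yes

A fast-forward from 8dbb49c to 28e131e is possible iff 8dbb49c is an ancestor of 28e131e.
Ancestors of 28e131e: {28e131e, 8dbb49c, ae6e382}.
8dbb49c is among them, so fast-forward is possible.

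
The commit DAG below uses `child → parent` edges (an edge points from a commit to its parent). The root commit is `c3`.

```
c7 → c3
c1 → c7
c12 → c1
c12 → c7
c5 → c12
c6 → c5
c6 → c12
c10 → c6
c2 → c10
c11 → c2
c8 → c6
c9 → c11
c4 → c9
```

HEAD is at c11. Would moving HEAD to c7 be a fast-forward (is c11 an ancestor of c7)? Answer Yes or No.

A fast-forward from c11 to c7 is possible iff c11 is an ancestor of c7.
Ancestors of c7: {c3, c7}.
c11 is not among them, so fast-forward is not possible.

No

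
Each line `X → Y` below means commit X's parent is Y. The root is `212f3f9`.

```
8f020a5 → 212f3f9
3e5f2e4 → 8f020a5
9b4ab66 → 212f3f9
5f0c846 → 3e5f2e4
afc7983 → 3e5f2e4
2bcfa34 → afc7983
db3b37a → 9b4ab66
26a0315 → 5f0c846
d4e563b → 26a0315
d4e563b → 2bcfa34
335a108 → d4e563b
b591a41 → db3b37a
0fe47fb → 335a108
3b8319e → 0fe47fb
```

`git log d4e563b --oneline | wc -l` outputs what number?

8

Walking parent pointers from d4e563b: reachable set = {212f3f9, 26a0315, 2bcfa34, 3e5f2e4, 5f0c846, 8f020a5, afc7983, d4e563b}.
That is 8 commits.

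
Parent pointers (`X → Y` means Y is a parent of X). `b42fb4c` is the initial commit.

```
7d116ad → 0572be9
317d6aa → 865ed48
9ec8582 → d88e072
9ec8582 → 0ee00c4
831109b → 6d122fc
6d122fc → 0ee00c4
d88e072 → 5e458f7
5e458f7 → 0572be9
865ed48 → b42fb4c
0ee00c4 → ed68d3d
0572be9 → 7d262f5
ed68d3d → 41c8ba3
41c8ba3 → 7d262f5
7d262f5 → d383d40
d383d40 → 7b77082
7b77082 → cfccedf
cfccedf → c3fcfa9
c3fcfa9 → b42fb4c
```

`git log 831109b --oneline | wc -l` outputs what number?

Walking parent pointers from 831109b: reachable set = {0ee00c4, 41c8ba3, 6d122fc, 7b77082, 7d262f5, 831109b, b42fb4c, c3fcfa9, cfccedf, d383d40, ed68d3d}.
That is 11 commits.

11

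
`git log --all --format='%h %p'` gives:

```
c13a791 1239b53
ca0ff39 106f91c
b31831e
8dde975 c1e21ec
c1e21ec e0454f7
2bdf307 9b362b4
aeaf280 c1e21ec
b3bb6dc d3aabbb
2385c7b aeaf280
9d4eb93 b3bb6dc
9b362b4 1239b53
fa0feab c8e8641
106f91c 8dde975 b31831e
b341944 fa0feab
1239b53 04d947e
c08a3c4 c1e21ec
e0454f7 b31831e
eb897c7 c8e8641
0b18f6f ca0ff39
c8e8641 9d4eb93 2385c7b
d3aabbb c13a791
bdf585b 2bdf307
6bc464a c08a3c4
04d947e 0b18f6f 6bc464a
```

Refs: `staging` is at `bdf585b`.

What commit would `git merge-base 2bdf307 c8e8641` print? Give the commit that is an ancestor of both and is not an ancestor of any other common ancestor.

Ancestors of 2bdf307: {04d947e, 0b18f6f, 106f91c, 1239b53, 2bdf307, 6bc464a, 8dde975, 9b362b4, b31831e, c08a3c4, c1e21ec, ca0ff39, e0454f7}.
Ancestors of c8e8641: {04d947e, 0b18f6f, 106f91c, 1239b53, 2385c7b, 6bc464a, 8dde975, 9d4eb93, aeaf280, b31831e, b3bb6dc, c08a3c4, c13a791, c1e21ec, c8e8641, ca0ff39, d3aabbb, e0454f7}.
Common ancestors: {04d947e, 0b18f6f, 106f91c, 1239b53, 6bc464a, 8dde975, b31831e, c08a3c4, c1e21ec, ca0ff39, e0454f7}.
Among these, 1239b53 is not an ancestor of any other common ancestor — it is the merge base.

1239b53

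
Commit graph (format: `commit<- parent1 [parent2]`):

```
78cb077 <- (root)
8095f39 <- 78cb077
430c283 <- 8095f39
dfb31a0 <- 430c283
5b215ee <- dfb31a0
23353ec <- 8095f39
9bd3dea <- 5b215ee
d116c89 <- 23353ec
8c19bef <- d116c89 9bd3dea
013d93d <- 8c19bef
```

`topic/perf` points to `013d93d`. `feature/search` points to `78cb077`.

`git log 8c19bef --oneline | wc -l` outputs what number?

Walking parent pointers from 8c19bef: reachable set = {23353ec, 430c283, 5b215ee, 78cb077, 8095f39, 8c19bef, 9bd3dea, d116c89, dfb31a0}.
That is 9 commits.

9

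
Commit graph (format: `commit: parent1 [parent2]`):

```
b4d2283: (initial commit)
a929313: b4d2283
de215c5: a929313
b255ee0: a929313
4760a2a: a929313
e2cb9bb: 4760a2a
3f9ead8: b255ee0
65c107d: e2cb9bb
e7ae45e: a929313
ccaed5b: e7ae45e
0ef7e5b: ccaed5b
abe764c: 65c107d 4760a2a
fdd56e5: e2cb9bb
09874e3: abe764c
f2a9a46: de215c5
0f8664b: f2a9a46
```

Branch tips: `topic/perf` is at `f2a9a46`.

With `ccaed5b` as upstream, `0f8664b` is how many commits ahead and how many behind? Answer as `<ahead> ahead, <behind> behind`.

3 ahead, 2 behind

Reachable from 0f8664b: {0f8664b, a929313, b4d2283, de215c5, f2a9a46}.
Reachable from ccaed5b: {a929313, b4d2283, ccaed5b, e7ae45e}.
Only in 0f8664b's history (ahead): {0f8664b, de215c5, f2a9a46} — 3.
Only in ccaed5b's history (behind): {ccaed5b, e7ae45e} — 2.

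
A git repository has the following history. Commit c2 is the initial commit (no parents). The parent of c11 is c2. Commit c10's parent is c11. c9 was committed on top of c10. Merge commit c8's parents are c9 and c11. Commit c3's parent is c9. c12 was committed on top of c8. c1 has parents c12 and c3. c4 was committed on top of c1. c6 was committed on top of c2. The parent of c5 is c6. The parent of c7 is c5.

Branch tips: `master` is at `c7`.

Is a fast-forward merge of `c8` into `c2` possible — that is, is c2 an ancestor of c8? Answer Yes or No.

Yes

A fast-forward from c2 to c8 is possible iff c2 is an ancestor of c8.
Ancestors of c8: {c10, c11, c2, c8, c9}.
c2 is among them, so fast-forward is possible.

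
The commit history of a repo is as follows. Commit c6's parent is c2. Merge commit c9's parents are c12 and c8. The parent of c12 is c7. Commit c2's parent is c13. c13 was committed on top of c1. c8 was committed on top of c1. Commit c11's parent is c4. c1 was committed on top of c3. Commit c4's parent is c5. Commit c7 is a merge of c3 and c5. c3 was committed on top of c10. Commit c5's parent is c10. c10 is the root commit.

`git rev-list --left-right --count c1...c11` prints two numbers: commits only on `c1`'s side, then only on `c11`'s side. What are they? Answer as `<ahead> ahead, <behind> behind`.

Reachable from c1: {c1, c10, c3}.
Reachable from c11: {c10, c11, c4, c5}.
Only in c1's history (ahead): {c1, c3} — 2.
Only in c11's history (behind): {c11, c4, c5} — 3.

2 ahead, 3 behind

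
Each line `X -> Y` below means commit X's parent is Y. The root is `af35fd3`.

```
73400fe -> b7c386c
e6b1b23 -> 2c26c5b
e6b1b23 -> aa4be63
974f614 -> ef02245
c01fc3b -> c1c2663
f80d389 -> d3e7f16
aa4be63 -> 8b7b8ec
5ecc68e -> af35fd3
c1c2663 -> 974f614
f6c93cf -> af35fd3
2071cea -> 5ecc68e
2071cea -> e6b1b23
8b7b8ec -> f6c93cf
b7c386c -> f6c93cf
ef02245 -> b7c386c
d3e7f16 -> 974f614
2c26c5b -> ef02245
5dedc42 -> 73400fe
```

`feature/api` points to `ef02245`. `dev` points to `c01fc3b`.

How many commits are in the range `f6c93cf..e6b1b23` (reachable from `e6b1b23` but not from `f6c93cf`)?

Reachable from e6b1b23: {2c26c5b, 8b7b8ec, aa4be63, af35fd3, b7c386c, e6b1b23, ef02245, f6c93cf}.
Reachable from f6c93cf: {af35fd3, f6c93cf}.
In e6b1b23's history but not f6c93cf's: {2c26c5b, 8b7b8ec, aa4be63, b7c386c, e6b1b23, ef02245} — 6 commits.

6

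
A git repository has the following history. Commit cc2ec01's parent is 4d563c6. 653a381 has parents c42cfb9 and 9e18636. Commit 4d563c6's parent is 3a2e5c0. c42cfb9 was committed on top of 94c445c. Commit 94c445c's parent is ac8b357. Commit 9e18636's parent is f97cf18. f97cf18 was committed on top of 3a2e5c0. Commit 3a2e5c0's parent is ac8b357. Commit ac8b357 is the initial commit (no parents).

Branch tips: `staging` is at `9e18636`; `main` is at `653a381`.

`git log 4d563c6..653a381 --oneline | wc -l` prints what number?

5

Reachable from 653a381: {3a2e5c0, 653a381, 94c445c, 9e18636, ac8b357, c42cfb9, f97cf18}.
Reachable from 4d563c6: {3a2e5c0, 4d563c6, ac8b357}.
In 653a381's history but not 4d563c6's: {653a381, 94c445c, 9e18636, c42cfb9, f97cf18} — 5 commits.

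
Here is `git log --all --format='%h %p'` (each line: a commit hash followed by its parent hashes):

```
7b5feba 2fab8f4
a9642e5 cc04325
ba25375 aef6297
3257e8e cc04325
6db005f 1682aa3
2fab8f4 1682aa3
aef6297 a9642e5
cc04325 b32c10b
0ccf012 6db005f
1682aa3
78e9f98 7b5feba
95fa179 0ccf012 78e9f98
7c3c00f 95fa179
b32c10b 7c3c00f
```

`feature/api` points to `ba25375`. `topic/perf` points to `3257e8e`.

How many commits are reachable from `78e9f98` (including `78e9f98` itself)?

4

Walking parent pointers from 78e9f98: reachable set = {1682aa3, 2fab8f4, 78e9f98, 7b5feba}.
That is 4 commits.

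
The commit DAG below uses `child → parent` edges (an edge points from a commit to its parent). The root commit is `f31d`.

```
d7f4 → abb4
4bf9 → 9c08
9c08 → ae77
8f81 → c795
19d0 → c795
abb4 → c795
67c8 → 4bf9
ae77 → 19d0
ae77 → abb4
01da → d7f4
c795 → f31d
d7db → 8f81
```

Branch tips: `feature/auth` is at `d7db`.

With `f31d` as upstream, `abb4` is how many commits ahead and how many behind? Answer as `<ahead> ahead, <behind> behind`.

2 ahead, 0 behind

Reachable from abb4: {abb4, c795, f31d}.
Reachable from f31d: {f31d}.
Only in abb4's history (ahead): {abb4, c795} — 2.
Only in f31d's history (behind): {} — 0.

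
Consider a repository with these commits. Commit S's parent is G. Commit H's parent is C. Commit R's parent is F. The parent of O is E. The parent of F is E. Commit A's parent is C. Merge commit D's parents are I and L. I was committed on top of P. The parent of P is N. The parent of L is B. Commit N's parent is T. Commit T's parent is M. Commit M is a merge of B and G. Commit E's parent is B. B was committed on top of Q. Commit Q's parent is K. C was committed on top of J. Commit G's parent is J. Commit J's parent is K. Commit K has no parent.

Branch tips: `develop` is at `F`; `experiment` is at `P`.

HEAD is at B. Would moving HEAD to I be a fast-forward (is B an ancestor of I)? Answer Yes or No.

A fast-forward from B to I is possible iff B is an ancestor of I.
Ancestors of I: {B, G, I, J, K, M, N, P, Q, T}.
B is among them, so fast-forward is possible.

Yes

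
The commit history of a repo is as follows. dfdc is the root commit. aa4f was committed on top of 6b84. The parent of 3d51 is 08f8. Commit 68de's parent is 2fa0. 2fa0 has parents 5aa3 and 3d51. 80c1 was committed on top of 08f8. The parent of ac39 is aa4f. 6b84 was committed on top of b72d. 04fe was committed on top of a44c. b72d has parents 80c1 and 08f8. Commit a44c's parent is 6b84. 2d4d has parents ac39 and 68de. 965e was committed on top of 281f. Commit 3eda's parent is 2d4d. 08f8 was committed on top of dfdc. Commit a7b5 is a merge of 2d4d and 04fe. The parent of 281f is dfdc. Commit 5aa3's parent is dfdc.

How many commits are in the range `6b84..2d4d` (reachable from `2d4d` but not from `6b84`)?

7

Reachable from 2d4d: {08f8, 2d4d, 2fa0, 3d51, 5aa3, 68de, 6b84, 80c1, aa4f, ac39, b72d, dfdc}.
Reachable from 6b84: {08f8, 6b84, 80c1, b72d, dfdc}.
In 2d4d's history but not 6b84's: {2d4d, 2fa0, 3d51, 5aa3, 68de, aa4f, ac39} — 7 commits.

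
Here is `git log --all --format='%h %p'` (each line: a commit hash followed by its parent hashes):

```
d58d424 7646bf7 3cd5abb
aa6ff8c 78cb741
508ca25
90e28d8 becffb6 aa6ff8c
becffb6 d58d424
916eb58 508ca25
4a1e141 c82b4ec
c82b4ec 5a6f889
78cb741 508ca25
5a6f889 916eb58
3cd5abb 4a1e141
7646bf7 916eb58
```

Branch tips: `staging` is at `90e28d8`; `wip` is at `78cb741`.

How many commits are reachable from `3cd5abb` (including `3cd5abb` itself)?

6

Walking parent pointers from 3cd5abb: reachable set = {3cd5abb, 4a1e141, 508ca25, 5a6f889, 916eb58, c82b4ec}.
That is 6 commits.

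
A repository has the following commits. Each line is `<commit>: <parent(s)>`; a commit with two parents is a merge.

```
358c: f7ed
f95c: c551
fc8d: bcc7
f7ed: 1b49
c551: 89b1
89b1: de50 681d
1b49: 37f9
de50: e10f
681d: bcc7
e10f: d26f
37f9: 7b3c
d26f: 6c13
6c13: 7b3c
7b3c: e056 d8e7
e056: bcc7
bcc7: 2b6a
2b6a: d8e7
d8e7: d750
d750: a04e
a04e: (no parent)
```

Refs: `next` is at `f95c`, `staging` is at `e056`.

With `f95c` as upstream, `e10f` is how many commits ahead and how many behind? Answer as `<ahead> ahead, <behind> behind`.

0 ahead, 5 behind

Reachable from e10f: {2b6a, 6c13, 7b3c, a04e, bcc7, d26f, d750, d8e7, e056, e10f}.
Reachable from f95c: {2b6a, 681d, 6c13, 7b3c, 89b1, a04e, bcc7, c551, d26f, d750, d8e7, de50, e056, e10f, f95c}.
Only in e10f's history (ahead): {} — 0.
Only in f95c's history (behind): {681d, 89b1, c551, de50, f95c} — 5.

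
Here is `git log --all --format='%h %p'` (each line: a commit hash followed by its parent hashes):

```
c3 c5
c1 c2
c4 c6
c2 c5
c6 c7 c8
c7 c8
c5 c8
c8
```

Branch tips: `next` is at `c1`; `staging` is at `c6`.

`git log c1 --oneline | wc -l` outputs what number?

Walking parent pointers from c1: reachable set = {c1, c2, c5, c8}.
That is 4 commits.

4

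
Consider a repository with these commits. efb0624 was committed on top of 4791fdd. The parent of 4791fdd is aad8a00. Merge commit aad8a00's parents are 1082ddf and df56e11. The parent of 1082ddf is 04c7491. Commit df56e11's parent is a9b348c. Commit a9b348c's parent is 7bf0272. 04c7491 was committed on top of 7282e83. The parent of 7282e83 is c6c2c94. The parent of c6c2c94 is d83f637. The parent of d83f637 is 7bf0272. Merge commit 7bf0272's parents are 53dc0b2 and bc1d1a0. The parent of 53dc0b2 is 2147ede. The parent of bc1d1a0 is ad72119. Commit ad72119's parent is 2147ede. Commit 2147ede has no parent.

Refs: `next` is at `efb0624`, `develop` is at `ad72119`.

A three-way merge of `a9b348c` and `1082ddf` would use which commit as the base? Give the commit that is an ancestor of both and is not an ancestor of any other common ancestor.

Ancestors of a9b348c: {2147ede, 53dc0b2, 7bf0272, a9b348c, ad72119, bc1d1a0}.
Ancestors of 1082ddf: {04c7491, 1082ddf, 2147ede, 53dc0b2, 7282e83, 7bf0272, ad72119, bc1d1a0, c6c2c94, d83f637}.
Common ancestors: {2147ede, 53dc0b2, 7bf0272, ad72119, bc1d1a0}.
Among these, 7bf0272 is not an ancestor of any other common ancestor — it is the merge base.

7bf0272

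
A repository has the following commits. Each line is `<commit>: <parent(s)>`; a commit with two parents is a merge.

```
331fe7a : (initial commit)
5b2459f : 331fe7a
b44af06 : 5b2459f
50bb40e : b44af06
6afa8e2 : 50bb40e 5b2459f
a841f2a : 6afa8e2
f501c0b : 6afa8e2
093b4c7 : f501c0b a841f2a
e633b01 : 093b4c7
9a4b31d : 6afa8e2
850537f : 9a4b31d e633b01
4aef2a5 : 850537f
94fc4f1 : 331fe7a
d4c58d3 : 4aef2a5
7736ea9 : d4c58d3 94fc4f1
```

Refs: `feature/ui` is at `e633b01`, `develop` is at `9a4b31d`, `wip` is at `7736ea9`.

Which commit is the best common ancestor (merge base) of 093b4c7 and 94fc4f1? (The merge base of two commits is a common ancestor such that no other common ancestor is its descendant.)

331fe7a

Ancestors of 093b4c7: {093b4c7, 331fe7a, 50bb40e, 5b2459f, 6afa8e2, a841f2a, b44af06, f501c0b}.
Ancestors of 94fc4f1: {331fe7a, 94fc4f1}.
Common ancestors: {331fe7a}.
The only common ancestor is 331fe7a, so it is the merge base.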